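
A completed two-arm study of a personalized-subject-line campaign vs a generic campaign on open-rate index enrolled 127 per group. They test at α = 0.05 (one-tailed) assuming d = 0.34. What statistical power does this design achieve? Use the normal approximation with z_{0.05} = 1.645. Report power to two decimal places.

power ≈ 0.86

For two equal groups, power = Φ(d·√(n/2) − z_{α}).
d·√(n/2) = 0.34 × √(127/2) = 0.34 × 7.969 = 2.709.
z_β = 2.709 − 1.645 = 1.064.
Power = Φ(1.064) = 0.856.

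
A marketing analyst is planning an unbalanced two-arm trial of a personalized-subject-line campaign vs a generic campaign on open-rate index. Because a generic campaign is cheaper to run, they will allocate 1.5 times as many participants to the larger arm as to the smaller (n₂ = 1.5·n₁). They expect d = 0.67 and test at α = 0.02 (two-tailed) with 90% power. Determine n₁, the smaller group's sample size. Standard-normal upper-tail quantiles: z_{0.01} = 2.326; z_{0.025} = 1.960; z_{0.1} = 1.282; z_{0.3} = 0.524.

n₁ = 49

With allocation ratio k = n₂/n₁ = 1.5, Var(x̄₁−x̄₂) = σ²(1/n₁ + 1/(k·n₁)) = σ²·(k+1)/(k·n₁).
So n₁ = (1 + 1/k)·((z_{α/2} + z_β)/d)² = 1.667 × (3.608/0.67)².
n₁ = 1.667 × 29.00 = 48.3.
Round up: n₁ = 49, giving n₂ = ⌈1.5 × 49⌉ = ⌈73.5⌉ = 74.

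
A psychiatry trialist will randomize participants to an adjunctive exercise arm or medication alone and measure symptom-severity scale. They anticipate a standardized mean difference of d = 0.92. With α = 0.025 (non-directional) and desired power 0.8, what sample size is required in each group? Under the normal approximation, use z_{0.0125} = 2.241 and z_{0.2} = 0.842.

For two independent groups with equal n: n = 2·((z_{α/2} + z_β) / d)².
z_{α/2} + z_β = 2.241 + 0.842 = 3.083.
n = 2 × (3.083 / 0.92)² = 2 × 3.351² = 2 × 11.23 = 22.5.
Round up to the next whole participant.

n = 23 per group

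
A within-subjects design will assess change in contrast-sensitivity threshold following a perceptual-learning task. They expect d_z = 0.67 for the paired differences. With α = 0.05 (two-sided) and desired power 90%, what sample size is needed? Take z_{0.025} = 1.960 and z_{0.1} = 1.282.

For a paired (one-sample on differences) test: n = ((z_{α/2} + z_β) / d)².
z_{α/2} + z_β = 1.960 + 1.282 = 3.242.
n = (3.242 / 0.67)² = 4.839² = 23.41.
Round up.

n = 24 pairs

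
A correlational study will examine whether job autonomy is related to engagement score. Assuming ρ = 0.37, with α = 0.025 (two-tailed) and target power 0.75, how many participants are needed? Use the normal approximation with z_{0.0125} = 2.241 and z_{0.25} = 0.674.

Fisher's z: C = ½·ln((1+r)/(1−r)) = ½·ln(2.1746) = 0.3884.
n = ((z_{α/2} + z_β)/C)² + 3.
(2.241 + 0.674) / 0.3884 = 2.915 / 0.3884 = 7.505.
n = 7.505² + 3 = 56.33 + 3 = 59.3.
Round up.

n = 60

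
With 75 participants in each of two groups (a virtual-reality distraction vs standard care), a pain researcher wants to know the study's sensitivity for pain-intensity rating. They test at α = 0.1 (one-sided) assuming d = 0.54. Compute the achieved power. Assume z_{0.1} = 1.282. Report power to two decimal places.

power ≈ 0.98

For two equal groups, power = Φ(d·√(n/2) − z_{α}).
d·√(n/2) = 0.54 × √(75/2) = 0.54 × 6.124 = 3.307.
z_β = 3.307 − 1.282 = 2.025.
Power = Φ(2.025) = 0.979.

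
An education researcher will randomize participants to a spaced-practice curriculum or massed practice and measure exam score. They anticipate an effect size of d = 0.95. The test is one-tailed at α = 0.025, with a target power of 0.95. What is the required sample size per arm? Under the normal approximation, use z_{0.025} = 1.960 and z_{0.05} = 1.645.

For two independent groups with equal n: n = 2·((z_{α} + z_β) / d)².
z_{α} + z_β = 1.960 + 1.645 = 3.605.
n = 2 × (3.605 / 0.95)² = 2 × 3.795² = 2 × 14.40 = 28.8.
Round up to the next whole participant.

n = 29 per group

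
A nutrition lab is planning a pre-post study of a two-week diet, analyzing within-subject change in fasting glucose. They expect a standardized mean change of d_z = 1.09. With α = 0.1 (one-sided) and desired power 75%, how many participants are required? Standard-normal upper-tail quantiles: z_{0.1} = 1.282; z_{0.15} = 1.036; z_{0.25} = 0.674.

For a paired (one-sample on differences) test: n = ((z_{α} + z_β) / d)².
z_{α} + z_β = 1.282 + 0.674 = 1.956.
n = (1.956 / 1.09)² = 1.794² = 3.22.
Round up.

n = 4 pairs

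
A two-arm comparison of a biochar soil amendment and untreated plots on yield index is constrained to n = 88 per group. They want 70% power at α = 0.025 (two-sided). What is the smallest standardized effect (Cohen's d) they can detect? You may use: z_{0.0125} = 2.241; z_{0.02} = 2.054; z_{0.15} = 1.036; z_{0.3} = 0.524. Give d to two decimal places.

d_min ≈ 0.42

For two independent groups of n = 88 each: d_min = (z_{α/2} + z_β)·√(2/n).
z-sum = 2.241 + 0.524 = 2.765.
d_min = 2.765 × √(2/88) = 2.765 × 0.1508 = 0.417.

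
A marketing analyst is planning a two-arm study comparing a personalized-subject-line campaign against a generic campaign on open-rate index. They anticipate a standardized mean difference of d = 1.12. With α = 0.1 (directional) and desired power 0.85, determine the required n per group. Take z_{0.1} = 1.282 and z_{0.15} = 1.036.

For two independent groups with equal n: n = 2·((z_{α} + z_β) / d)².
z_{α} + z_β = 1.282 + 1.036 = 2.318.
n = 2 × (2.318 / 1.12)² = 2 × 2.070² = 2 × 4.28 = 8.6.
Round up to the next whole participant.

n = 9 per group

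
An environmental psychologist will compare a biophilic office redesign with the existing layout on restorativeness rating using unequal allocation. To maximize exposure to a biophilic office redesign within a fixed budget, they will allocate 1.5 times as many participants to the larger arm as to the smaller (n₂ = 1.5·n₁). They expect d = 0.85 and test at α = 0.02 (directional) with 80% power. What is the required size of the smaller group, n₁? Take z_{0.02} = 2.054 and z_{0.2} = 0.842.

n₁ = 20

With allocation ratio k = n₂/n₁ = 1.5, Var(x̄₁−x̄₂) = σ²(1/n₁ + 1/(k·n₁)) = σ²·(k+1)/(k·n₁).
So n₁ = (1 + 1/k)·((z_{α} + z_β)/d)² = 1.667 × (2.896/0.85)².
n₁ = 1.667 × 11.61 = 19.3.
Round up: n₁ = 20, giving n₂ = 1.5 × 20 = 30.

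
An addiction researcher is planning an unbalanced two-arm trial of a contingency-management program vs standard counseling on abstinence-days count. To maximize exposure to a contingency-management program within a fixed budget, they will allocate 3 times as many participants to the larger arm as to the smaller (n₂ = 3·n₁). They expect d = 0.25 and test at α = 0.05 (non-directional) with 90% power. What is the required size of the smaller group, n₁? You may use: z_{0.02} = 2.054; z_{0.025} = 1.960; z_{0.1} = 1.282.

n₁ = 225

With allocation ratio k = n₂/n₁ = 3, Var(x̄₁−x̄₂) = σ²(1/n₁ + 1/(k·n₁)) = σ²·(k+1)/(k·n₁).
So n₁ = (1 + 1/k)·((z_{α/2} + z_β)/d)² = 1.333 × (3.242/0.25)².
n₁ = 1.333 × 168.17 = 224.2.
Round up: n₁ = 225, giving n₂ = 3 × 225 = 675.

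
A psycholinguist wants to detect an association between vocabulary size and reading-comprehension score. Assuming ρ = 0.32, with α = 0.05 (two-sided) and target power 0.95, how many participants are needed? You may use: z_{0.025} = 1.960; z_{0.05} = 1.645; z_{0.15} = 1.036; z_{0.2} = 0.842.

Fisher's z: C = ½·ln((1+r)/(1−r)) = ½·ln(1.9412) = 0.3316.
n = ((z_{α/2} + z_β)/C)² + 3.
(1.960 + 1.645) / 0.3316 = 3.605 / 0.3316 = 10.872.
n = 10.872² + 3 = 118.19 + 3 = 121.2.
Round up.

n = 122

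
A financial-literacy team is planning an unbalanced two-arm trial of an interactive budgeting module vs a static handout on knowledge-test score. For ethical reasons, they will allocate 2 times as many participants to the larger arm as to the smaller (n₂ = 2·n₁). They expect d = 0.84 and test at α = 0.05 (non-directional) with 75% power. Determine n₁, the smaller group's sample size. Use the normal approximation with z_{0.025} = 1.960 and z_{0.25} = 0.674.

With allocation ratio k = n₂/n₁ = 2, Var(x̄₁−x̄₂) = σ²(1/n₁ + 1/(k·n₁)) = σ²·(k+1)/(k·n₁).
So n₁ = (1 + 1/k)·((z_{α/2} + z_β)/d)² = 1.500 × (2.634/0.84)².
n₁ = 1.500 × 9.83 = 14.7.
Round up: n₁ = 15, giving n₂ = 2 × 15 = 30.

n₁ = 15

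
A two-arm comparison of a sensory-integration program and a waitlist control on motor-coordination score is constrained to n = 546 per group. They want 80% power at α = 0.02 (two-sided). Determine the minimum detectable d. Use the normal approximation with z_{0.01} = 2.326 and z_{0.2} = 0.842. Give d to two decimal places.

For two independent groups of n = 546 each: d_min = (z_{α/2} + z_β)·√(2/n).
z-sum = 2.326 + 0.842 = 3.168.
d_min = 3.168 × √(2/546) = 3.168 × 0.0605 = 0.192.

d_min ≈ 0.19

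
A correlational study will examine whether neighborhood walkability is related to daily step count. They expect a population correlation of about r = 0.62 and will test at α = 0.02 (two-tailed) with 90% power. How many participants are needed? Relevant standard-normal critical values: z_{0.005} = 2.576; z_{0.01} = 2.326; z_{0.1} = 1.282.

n = 28

Fisher's z: C = ½·ln((1+r)/(1−r)) = ½·ln(4.2632) = 0.7250.
n = ((z_{α/2} + z_β)/C)² + 3.
(2.326 + 1.282) / 0.7250 = 3.608 / 0.7250 = 4.977.
n = 4.977² + 3 = 24.77 + 3 = 27.8.
Round up.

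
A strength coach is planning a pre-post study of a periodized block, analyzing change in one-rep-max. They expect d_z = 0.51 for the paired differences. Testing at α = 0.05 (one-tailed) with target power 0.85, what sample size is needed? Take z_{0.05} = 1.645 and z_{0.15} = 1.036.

For a paired (one-sample on differences) test: n = ((z_{α} + z_β) / d)².
z_{α} + z_β = 1.645 + 1.036 = 2.681.
n = (2.681 / 0.51)² = 5.257² = 27.63.
Round up.

n = 28 pairs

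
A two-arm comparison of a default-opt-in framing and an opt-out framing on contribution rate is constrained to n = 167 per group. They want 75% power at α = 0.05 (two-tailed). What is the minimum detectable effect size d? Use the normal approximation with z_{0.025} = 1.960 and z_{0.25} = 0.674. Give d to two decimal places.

For two independent groups of n = 167 each: d_min = (z_{α/2} + z_β)·√(2/n).
z-sum = 1.960 + 0.674 = 2.634.
d_min = 2.634 × √(2/167) = 2.634 × 0.1094 = 0.288.

d_min ≈ 0.29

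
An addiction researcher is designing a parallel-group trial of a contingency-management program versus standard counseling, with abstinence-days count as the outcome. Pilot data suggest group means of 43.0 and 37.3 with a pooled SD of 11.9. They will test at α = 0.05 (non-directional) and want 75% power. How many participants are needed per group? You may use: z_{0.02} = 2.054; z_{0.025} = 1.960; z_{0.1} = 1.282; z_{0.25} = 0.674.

n = 61 per group

Cohen's d = |M₁ − M₂| / SD_pooled = |43.0 − 37.3| / 11.9 = 5.7 / 11.9 = 0.479.
For two independent groups with equal n: n = 2·((z_{α/2} + z_β) / d)².
z_{α/2} + z_β = 1.960 + 0.674 = 2.634.
n = 2 × (2.634 / 0.479)² = 2 × 5.499² = 2 × 30.24 = 60.5.
Round up to the next whole participant.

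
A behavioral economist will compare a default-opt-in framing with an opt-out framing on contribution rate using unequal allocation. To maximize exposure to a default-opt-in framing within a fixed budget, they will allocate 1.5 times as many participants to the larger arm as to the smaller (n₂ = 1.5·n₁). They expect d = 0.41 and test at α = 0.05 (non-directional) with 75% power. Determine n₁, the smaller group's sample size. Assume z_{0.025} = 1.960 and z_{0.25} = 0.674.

With allocation ratio k = n₂/n₁ = 1.5, Var(x̄₁−x̄₂) = σ²(1/n₁ + 1/(k·n₁)) = σ²·(k+1)/(k·n₁).
So n₁ = (1 + 1/k)·((z_{α/2} + z_β)/d)² = 1.667 × (2.634/0.41)².
n₁ = 1.667 × 41.27 = 68.8.
Round up: n₁ = 69, giving n₂ = ⌈1.5 × 69⌉ = ⌈103.5⌉ = 104.

n₁ = 69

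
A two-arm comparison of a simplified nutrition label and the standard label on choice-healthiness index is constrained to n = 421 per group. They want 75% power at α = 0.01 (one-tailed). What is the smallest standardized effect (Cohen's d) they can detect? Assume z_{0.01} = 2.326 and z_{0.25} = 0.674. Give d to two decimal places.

For two independent groups of n = 421 each: d_min = (z_{α} + z_β)·√(2/n).
z-sum = 2.326 + 0.674 = 3.000.
d_min = 3.000 × √(2/421) = 3.000 × 0.0689 = 0.207.

d_min ≈ 0.21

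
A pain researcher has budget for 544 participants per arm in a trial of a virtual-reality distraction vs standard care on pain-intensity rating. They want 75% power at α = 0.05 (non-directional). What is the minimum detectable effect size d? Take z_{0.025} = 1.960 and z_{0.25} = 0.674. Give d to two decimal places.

For two independent groups of n = 544 each: d_min = (z_{α/2} + z_β)·√(2/n).
z-sum = 1.960 + 0.674 = 2.634.
d_min = 2.634 × √(2/544) = 2.634 × 0.0606 = 0.160.

d_min ≈ 0.16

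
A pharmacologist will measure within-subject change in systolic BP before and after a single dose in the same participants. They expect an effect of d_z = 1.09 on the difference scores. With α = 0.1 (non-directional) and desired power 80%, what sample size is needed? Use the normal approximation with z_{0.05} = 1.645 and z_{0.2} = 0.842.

n = 6 pairs

For a paired (one-sample on differences) test: n = ((z_{α/2} + z_β) / d)².
z_{α/2} + z_β = 1.645 + 0.842 = 2.487.
n = (2.487 / 1.09)² = 2.282² = 5.21.
Round up.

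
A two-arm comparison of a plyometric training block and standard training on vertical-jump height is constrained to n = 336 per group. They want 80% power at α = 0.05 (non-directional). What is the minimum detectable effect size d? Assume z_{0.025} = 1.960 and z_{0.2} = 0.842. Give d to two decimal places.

For two independent groups of n = 336 each: d_min = (z_{α/2} + z_β)·√(2/n).
z-sum = 1.960 + 0.842 = 2.802.
d_min = 2.802 × √(2/336) = 2.802 × 0.0772 = 0.216.

d_min ≈ 0.22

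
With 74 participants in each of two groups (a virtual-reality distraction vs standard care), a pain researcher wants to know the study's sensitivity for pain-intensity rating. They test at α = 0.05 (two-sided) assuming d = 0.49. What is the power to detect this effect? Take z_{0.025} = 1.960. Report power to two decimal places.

For two equal groups, power = Φ(d·√(n/2) − z_{α/2}).
d·√(n/2) = 0.49 × √(74/2) = 0.49 × 6.083 = 2.981.
z_β = 2.981 − 1.960 = 1.021.
Power = Φ(1.021) = 0.846.

power ≈ 0.85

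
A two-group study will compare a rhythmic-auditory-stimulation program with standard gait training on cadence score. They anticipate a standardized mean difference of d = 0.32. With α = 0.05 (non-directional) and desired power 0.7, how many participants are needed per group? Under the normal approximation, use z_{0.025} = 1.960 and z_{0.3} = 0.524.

n = 121 per group

For two independent groups with equal n: n = 2·((z_{α/2} + z_β) / d)².
z_{α/2} + z_β = 1.960 + 0.524 = 2.484.
n = 2 × (2.484 / 0.32)² = 2 × 7.763² = 2 × 60.26 = 120.5.
Round up to the next whole participant.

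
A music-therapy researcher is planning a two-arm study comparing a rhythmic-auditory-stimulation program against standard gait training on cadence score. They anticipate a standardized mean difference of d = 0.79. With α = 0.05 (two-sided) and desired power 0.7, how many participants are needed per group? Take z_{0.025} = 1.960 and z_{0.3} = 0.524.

n = 20 per group

For two independent groups with equal n: n = 2·((z_{α/2} + z_β) / d)².
z_{α/2} + z_β = 1.960 + 0.524 = 2.484.
n = 2 × (2.484 / 0.79)² = 2 × 3.144² = 2 × 9.89 = 19.8.
Round up to the next whole participant.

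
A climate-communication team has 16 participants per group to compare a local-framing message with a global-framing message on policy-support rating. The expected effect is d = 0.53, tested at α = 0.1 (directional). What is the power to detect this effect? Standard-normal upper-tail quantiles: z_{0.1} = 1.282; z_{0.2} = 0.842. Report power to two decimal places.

power ≈ 0.59

For two equal groups, power = Φ(d·√(n/2) − z_{α}).
d·√(n/2) = 0.53 × √(16/2) = 0.53 × 2.828 = 1.499.
z_β = 1.499 − 1.282 = 0.217.
Power = Φ(0.217) = 0.586.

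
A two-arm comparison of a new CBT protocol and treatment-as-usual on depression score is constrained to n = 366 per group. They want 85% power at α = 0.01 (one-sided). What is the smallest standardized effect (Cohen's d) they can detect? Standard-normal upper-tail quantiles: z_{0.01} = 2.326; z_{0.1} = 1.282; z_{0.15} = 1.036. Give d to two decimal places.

For two independent groups of n = 366 each: d_min = (z_{α} + z_β)·√(2/n).
z-sum = 2.326 + 1.036 = 3.362.
d_min = 3.362 × √(2/366) = 3.362 × 0.0739 = 0.249.

d_min ≈ 0.25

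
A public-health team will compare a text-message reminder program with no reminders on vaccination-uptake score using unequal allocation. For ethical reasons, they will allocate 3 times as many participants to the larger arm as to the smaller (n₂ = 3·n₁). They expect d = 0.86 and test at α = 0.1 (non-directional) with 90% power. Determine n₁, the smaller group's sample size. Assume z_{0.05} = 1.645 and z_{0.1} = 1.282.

With allocation ratio k = n₂/n₁ = 3, Var(x̄₁−x̄₂) = σ²(1/n₁ + 1/(k·n₁)) = σ²·(k+1)/(k·n₁).
So n₁ = (1 + 1/k)·((z_{α/2} + z_β)/d)² = 1.333 × (2.927/0.86)².
n₁ = 1.333 × 11.58 = 15.4.
Round up: n₁ = 16, giving n₂ = 3 × 16 = 48.

n₁ = 16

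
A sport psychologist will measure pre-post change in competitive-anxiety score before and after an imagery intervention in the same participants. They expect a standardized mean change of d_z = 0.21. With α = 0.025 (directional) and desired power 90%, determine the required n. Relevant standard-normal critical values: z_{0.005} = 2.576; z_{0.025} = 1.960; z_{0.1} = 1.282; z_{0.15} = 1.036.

For a paired (one-sample on differences) test: n = ((z_{α} + z_β) / d)².
z_{α} + z_β = 1.960 + 1.282 = 3.242.
n = (3.242 / 0.21)² = 15.438² = 238.33.
Round up.

n = 239 pairs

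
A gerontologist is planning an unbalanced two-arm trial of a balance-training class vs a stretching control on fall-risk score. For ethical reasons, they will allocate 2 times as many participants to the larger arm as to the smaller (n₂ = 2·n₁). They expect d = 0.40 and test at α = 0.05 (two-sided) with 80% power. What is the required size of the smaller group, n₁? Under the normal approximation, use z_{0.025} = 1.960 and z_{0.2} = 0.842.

n₁ = 74

With allocation ratio k = n₂/n₁ = 2, Var(x̄₁−x̄₂) = σ²(1/n₁ + 1/(k·n₁)) = σ²·(k+1)/(k·n₁).
So n₁ = (1 + 1/k)·((z_{α/2} + z_β)/d)² = 1.500 × (2.802/0.40)².
n₁ = 1.500 × 49.07 = 73.6.
Round up: n₁ = 74, giving n₂ = 2 × 74 = 148.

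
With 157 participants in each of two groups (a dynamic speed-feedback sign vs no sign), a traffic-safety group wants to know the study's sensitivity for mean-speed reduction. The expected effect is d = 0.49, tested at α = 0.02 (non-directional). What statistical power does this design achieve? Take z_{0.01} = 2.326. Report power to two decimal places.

For two equal groups, power = Φ(d·√(n/2) − z_{α/2}).
d·√(n/2) = 0.49 × √(157/2) = 0.49 × 8.860 = 4.341.
z_β = 4.341 − 2.326 = 2.015.
Power = Φ(2.015) = 0.978.

power ≈ 0.98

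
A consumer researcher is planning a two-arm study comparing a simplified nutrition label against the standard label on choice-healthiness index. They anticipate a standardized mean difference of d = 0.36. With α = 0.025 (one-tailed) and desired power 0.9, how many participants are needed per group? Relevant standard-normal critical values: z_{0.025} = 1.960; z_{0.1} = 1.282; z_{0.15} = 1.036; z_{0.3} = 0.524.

For two independent groups with equal n: n = 2·((z_{α} + z_β) / d)².
z_{α} + z_β = 1.960 + 1.282 = 3.242.
n = 2 × (3.242 / 0.36)² = 2 × 9.006² = 2 × 81.10 = 162.2.
Round up to the next whole participant.

n = 163 per group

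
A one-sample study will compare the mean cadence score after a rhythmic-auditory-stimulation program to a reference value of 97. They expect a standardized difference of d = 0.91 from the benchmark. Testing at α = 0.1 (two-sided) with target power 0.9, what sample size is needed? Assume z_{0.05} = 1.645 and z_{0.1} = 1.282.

For a one-sample test: n = ((z_{α/2} + z_β) / d)².
z_{α/2} + z_β = 1.645 + 1.282 = 2.927.
n = (2.927 / 0.91)² = 3.216² = 10.35.
Round up.

n = 11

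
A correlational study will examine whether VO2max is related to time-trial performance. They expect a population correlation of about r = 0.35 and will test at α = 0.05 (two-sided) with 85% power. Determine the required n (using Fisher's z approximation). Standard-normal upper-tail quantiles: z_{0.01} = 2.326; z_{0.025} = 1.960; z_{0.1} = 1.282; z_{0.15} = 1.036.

n = 71

Fisher's z: C = ½·ln((1+r)/(1−r)) = ½·ln(2.0769) = 0.3654.
n = ((z_{α/2} + z_β)/C)² + 3.
(1.960 + 1.036) / 0.3654 = 2.996 / 0.3654 = 8.199.
n = 8.199² + 3 = 67.23 + 3 = 70.2.
Round up.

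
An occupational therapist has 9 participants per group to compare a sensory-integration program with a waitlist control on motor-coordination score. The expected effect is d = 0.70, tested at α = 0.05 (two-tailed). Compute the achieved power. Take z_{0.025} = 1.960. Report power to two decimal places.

power ≈ 0.32

For two equal groups, power = Φ(d·√(n/2) − z_{α/2}).
d·√(n/2) = 0.70 × √(9/2) = 0.70 × 2.121 = 1.485.
z_β = 1.485 − 1.960 = -0.475.
Power = Φ(-0.475) = 0.317.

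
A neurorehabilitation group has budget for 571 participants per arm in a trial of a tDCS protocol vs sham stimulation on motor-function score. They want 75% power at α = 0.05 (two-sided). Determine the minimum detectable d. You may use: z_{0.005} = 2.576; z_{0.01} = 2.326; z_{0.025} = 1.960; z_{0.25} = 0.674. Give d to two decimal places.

For two independent groups of n = 571 each: d_min = (z_{α/2} + z_β)·√(2/n).
z-sum = 1.960 + 0.674 = 2.634.
d_min = 2.634 × √(2/571) = 2.634 × 0.0592 = 0.156.

d_min ≈ 0.16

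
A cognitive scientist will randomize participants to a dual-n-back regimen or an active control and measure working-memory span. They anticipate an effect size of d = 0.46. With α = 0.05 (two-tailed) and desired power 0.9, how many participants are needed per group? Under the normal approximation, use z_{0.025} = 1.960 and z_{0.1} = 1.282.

For two independent groups with equal n: n = 2·((z_{α/2} + z_β) / d)².
z_{α/2} + z_β = 1.960 + 1.282 = 3.242.
n = 2 × (3.242 / 0.46)² = 2 × 7.048² = 2 × 49.67 = 99.3.
Round up to the next whole participant.

n = 100 per group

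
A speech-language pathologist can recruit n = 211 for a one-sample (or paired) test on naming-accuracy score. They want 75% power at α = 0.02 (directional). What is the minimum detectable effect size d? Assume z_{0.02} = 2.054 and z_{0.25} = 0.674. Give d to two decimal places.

For a single sample (or paired design) of n = 211: d_min = (z_{α} + z_β)/√n.
z-sum = 2.054 + 0.674 = 2.728.
d_min = 2.728 / √211 = 2.728 / 14.526 = 0.188.

d_min ≈ 0.19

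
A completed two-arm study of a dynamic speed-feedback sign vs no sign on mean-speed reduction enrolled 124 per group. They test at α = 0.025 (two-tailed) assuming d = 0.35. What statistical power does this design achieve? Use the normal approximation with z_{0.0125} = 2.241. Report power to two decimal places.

power ≈ 0.70

For two equal groups, power = Φ(d·√(n/2) − z_{α/2}).
d·√(n/2) = 0.35 × √(124/2) = 0.35 × 7.874 = 2.756.
z_β = 2.756 − 2.241 = 0.515.
Power = Φ(0.515) = 0.697.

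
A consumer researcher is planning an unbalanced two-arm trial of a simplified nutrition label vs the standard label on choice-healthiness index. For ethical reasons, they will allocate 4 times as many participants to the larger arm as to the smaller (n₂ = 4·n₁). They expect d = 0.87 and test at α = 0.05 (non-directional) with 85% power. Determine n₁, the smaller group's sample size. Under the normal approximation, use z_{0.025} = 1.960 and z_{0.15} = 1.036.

With allocation ratio k = n₂/n₁ = 4, Var(x̄₁−x̄₂) = σ²(1/n₁ + 1/(k·n₁)) = σ²·(k+1)/(k·n₁).
So n₁ = (1 + 1/k)·((z_{α/2} + z_β)/d)² = 1.250 × (2.996/0.87)².
n₁ = 1.250 × 11.86 = 14.8.
Round up: n₁ = 15, giving n₂ = 4 × 15 = 60.

n₁ = 15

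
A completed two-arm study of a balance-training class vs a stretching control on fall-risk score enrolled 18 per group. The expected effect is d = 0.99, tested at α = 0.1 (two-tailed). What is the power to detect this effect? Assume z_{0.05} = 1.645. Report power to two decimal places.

power ≈ 0.91

For two equal groups, power = Φ(d·√(n/2) − z_{α/2}).
d·√(n/2) = 0.99 × √(18/2) = 0.99 × 3.000 = 2.970.
z_β = 2.970 − 1.645 = 1.325.
Power = Φ(1.325) = 0.907.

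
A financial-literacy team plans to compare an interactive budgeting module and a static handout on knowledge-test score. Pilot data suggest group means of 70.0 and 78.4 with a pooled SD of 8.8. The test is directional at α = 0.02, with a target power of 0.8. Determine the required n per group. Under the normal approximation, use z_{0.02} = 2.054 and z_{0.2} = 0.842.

n = 19 per group

Cohen's d = |M₁ − M₂| / SD_pooled = |70.0 − 78.4| / 8.8 = 8.4 / 8.8 = 0.955.
For two independent groups with equal n: n = 2·((z_{α} + z_β) / d)².
z_{α} + z_β = 2.054 + 0.842 = 2.896.
n = 2 × (2.896 / 0.955)² = 2 × 3.032² = 2 × 9.20 = 18.4.
Round up to the next whole participant.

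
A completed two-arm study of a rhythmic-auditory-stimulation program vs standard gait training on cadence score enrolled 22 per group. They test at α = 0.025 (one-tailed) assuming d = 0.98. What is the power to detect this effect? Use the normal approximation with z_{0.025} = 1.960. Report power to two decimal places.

For two equal groups, power = Φ(d·√(n/2) − z_{α}).
d·√(n/2) = 0.98 × √(22/2) = 0.98 × 3.317 = 3.250.
z_β = 3.250 − 1.960 = 1.290.
Power = Φ(1.290) = 0.902.

power ≈ 0.90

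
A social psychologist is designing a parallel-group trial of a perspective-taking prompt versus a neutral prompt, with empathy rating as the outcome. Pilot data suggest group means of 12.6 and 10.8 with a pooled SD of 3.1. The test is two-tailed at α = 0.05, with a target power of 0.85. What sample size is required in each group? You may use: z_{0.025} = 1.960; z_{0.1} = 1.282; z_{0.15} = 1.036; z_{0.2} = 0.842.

n = 54 per group

Cohen's d = |M₁ − M₂| / SD_pooled = |12.6 − 10.8| / 3.1 = 1.8 / 3.1 = 0.581.
For two independent groups with equal n: n = 2·((z_{α/2} + z_β) / d)².
z_{α/2} + z_β = 1.960 + 1.036 = 2.996.
n = 2 × (2.996 / 0.581)² = 2 × 5.157² = 2 × 26.59 = 53.2.
Round up to the next whole participant.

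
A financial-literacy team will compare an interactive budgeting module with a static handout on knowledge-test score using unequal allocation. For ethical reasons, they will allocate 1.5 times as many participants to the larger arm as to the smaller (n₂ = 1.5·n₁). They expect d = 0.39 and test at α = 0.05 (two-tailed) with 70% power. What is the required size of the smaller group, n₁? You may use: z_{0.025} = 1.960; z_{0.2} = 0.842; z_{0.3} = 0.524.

n₁ = 68

With allocation ratio k = n₂/n₁ = 1.5, Var(x̄₁−x̄₂) = σ²(1/n₁ + 1/(k·n₁)) = σ²·(k+1)/(k·n₁).
So n₁ = (1 + 1/k)·((z_{α/2} + z_β)/d)² = 1.667 × (2.484/0.39)².
n₁ = 1.667 × 40.57 = 67.6.
Round up: n₁ = 68, giving n₂ = 1.5 × 68 = 102.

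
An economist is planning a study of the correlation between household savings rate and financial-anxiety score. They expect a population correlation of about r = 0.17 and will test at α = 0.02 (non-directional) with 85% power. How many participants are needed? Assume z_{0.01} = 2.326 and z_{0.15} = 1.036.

n = 387

Fisher's z: C = ½·ln((1+r)/(1−r)) = ½·ln(1.4096) = 0.1717.
n = ((z_{α/2} + z_β)/C)² + 3.
(2.326 + 1.036) / 0.1717 = 3.362 / 0.1717 = 19.581.
n = 19.581² + 3 = 383.40 + 3 = 386.4.
Round up.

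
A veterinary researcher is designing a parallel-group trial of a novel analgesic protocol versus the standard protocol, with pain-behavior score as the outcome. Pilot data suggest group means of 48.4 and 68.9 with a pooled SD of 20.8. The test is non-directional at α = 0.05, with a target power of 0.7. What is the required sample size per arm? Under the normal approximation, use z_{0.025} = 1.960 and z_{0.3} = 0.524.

n = 13 per group

Cohen's d = |M₁ − M₂| / SD_pooled = |48.4 − 68.9| / 20.8 = 20.5 / 20.8 = 0.986.
For two independent groups with equal n: n = 2·((z_{α/2} + z_β) / d)².
z_{α/2} + z_β = 1.960 + 0.524 = 2.484.
n = 2 × (2.484 / 0.986)² = 2 × 2.519² = 2 × 6.35 = 12.7.
Round up to the next whole participant.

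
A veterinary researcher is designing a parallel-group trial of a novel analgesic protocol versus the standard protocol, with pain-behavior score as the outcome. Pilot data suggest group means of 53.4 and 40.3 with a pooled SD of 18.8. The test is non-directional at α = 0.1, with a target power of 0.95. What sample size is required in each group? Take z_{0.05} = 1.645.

n = 45 per group

Cohen's d = |M₁ − M₂| / SD_pooled = |53.4 − 40.3| / 18.8 = 13.1 / 18.8 = 0.697.
For two independent groups with equal n: n = 2·((z_{α/2} + z_β) / d)².
z_{α/2} + z_β = 1.645 + 1.645 = 3.290.
n = 2 × (3.290 / 0.697)² = 2 × 4.720² = 2 × 22.28 = 44.6.
Round up to the next whole participant.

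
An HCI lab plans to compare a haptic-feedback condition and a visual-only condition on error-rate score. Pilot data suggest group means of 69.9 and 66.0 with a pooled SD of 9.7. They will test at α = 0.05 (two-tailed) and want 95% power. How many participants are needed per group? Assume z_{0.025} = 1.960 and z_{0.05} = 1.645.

n = 161 per group

Cohen's d = |M₁ − M₂| / SD_pooled = |69.9 − 66.0| / 9.7 = 3.9 / 9.7 = 0.402.
For two independent groups with equal n: n = 2·((z_{α/2} + z_β) / d)².
z_{α/2} + z_β = 1.960 + 1.645 = 3.605.
n = 2 × (3.605 / 0.402)² = 2 × 8.968² = 2 × 80.42 = 160.8.
Round up to the next whole participant.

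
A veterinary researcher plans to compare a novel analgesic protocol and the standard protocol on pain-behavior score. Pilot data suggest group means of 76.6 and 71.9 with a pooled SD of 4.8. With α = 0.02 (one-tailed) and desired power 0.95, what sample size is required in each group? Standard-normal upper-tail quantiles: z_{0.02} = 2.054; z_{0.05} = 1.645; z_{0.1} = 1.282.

Cohen's d = |M₁ − M₂| / SD_pooled = |76.6 − 71.9| / 4.8 = 4.7 / 4.8 = 0.979.
For two independent groups with equal n: n = 2·((z_{α} + z_β) / d)².
z_{α} + z_β = 2.054 + 1.645 = 3.699.
n = 2 × (3.699 / 0.979)² = 2 × 3.778² = 2 × 14.28 = 28.6.
Round up to the next whole participant.

n = 29 per group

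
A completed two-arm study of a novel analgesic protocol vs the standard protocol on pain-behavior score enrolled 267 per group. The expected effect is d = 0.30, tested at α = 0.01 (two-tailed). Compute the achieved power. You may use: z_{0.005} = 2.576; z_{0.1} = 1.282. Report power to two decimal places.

For two equal groups, power = Φ(d·√(n/2) − z_{α/2}).
d·√(n/2) = 0.30 × √(267/2) = 0.30 × 11.554 = 3.466.
z_β = 3.466 − 2.576 = 0.890.
Power = Φ(0.890) = 0.813.

power ≈ 0.81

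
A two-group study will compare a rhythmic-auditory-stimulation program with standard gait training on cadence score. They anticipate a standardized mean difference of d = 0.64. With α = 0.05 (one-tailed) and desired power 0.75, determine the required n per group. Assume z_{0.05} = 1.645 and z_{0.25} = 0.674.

n = 27 per group

For two independent groups with equal n: n = 2·((z_{α} + z_β) / d)².
z_{α} + z_β = 1.645 + 0.674 = 2.319.
n = 2 × (2.319 / 0.64)² = 2 × 3.623² = 2 × 13.13 = 26.3.
Round up to the next whole participant.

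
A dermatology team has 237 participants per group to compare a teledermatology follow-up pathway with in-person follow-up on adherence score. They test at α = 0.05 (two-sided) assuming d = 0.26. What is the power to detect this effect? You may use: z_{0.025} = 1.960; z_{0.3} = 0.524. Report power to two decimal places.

For two equal groups, power = Φ(d·√(n/2) − z_{α/2}).
d·√(n/2) = 0.26 × √(237/2) = 0.26 × 10.886 = 2.830.
z_β = 2.830 − 1.960 = 0.870.
Power = Φ(0.870) = 0.808.

power ≈ 0.81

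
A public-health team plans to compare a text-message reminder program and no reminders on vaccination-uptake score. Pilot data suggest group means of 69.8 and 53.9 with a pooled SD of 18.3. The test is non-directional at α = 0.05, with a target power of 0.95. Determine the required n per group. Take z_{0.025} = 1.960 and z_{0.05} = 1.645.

Cohen's d = |M₁ − M₂| / SD_pooled = |69.8 − 53.9| / 18.3 = 15.9 / 18.3 = 0.869.
For two independent groups with equal n: n = 2·((z_{α/2} + z_β) / d)².
z_{α/2} + z_β = 1.960 + 1.645 = 3.605.
n = 2 × (3.605 / 0.869)² = 2 × 4.148² = 2 × 17.21 = 34.4.
Round up to the next whole participant.

n = 35 per group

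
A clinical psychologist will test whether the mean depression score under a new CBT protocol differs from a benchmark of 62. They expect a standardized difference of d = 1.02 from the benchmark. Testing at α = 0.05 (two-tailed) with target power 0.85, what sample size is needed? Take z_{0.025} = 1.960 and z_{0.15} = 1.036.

n = 9

For a one-sample test: n = ((z_{α/2} + z_β) / d)².
z_{α/2} + z_β = 1.960 + 1.036 = 2.996.
n = (2.996 / 1.02)² = 2.937² = 8.63.
Round up.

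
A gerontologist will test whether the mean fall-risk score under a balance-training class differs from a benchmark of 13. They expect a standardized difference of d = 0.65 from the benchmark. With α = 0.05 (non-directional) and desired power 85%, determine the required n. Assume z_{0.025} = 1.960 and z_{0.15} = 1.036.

For a one-sample test: n = ((z_{α/2} + z_β) / d)².
z_{α/2} + z_β = 1.960 + 1.036 = 2.996.
n = (2.996 / 0.65)² = 4.609² = 21.25.
Round up.

n = 22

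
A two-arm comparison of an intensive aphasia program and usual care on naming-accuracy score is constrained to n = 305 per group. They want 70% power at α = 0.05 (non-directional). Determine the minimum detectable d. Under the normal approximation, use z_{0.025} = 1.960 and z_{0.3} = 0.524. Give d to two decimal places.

d_min ≈ 0.20

For two independent groups of n = 305 each: d_min = (z_{α/2} + z_β)·√(2/n).
z-sum = 1.960 + 0.524 = 2.484.
d_min = 2.484 × √(2/305) = 2.484 × 0.0810 = 0.201.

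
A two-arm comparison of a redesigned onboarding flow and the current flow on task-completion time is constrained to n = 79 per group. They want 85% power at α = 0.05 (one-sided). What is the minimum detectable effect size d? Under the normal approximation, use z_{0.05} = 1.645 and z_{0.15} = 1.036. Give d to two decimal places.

For two independent groups of n = 79 each: d_min = (z_{α} + z_β)·√(2/n).
z-sum = 1.645 + 1.036 = 2.681.
d_min = 2.681 × √(2/79) = 2.681 × 0.1591 = 0.427.

d_min ≈ 0.43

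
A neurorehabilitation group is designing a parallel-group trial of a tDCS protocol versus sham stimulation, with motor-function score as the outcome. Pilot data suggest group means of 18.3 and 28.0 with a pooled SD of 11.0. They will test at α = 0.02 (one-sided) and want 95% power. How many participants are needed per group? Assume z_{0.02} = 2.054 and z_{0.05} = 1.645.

n = 36 per group

Cohen's d = |M₁ − M₂| / SD_pooled = |18.3 − 28.0| / 11.0 = 9.7 / 11.0 = 0.882.
For two independent groups with equal n: n = 2·((z_{α} + z_β) / d)².
z_{α} + z_β = 2.054 + 1.645 = 3.699.
n = 2 × (3.699 / 0.882)² = 2 × 4.194² = 2 × 17.59 = 35.2.
Round up to the next whole participant.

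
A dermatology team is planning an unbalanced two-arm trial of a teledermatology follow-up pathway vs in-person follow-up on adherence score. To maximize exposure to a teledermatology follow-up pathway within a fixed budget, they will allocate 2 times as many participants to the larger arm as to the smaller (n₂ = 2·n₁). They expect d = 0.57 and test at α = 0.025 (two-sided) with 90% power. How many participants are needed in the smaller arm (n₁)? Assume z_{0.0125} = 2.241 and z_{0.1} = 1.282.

With allocation ratio k = n₂/n₁ = 2, Var(x̄₁−x̄₂) = σ²(1/n₁ + 1/(k·n₁)) = σ²·(k+1)/(k·n₁).
So n₁ = (1 + 1/k)·((z_{α/2} + z_β)/d)² = 1.500 × (3.523/0.57)².
n₁ = 1.500 × 38.20 = 57.3.
Round up: n₁ = 58, giving n₂ = 2 × 58 = 116.

n₁ = 58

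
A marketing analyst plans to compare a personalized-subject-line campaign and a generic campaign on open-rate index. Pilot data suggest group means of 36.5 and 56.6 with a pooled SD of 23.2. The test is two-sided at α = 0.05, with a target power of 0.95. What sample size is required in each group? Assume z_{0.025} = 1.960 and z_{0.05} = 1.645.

n = 35 per group

Cohen's d = |M₁ − M₂| / SD_pooled = |36.5 − 56.6| / 23.2 = 20.1 / 23.2 = 0.866.
For two independent groups with equal n: n = 2·((z_{α/2} + z_β) / d)².
z_{α/2} + z_β = 1.960 + 1.645 = 3.605.
n = 2 × (3.605 / 0.866)² = 2 × 4.163² = 2 × 17.33 = 34.7.
Round up to the next whole participant.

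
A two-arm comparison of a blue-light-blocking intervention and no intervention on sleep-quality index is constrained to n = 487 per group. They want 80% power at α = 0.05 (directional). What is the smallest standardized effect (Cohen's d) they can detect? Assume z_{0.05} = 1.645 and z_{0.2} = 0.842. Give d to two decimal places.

For two independent groups of n = 487 each: d_min = (z_{α} + z_β)·√(2/n).
z-sum = 1.645 + 0.842 = 2.487.
d_min = 2.487 × √(2/487) = 2.487 × 0.0641 = 0.159.

d_min ≈ 0.16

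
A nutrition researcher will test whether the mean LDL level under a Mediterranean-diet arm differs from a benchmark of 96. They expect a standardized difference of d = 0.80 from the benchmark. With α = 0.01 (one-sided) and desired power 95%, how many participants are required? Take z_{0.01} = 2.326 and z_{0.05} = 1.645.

For a one-sample test: n = ((z_{α} + z_β) / d)².
z_{α} + z_β = 2.326 + 1.645 = 3.971.
n = (3.971 / 0.80)² = 4.964² = 24.64.
Round up.

n = 25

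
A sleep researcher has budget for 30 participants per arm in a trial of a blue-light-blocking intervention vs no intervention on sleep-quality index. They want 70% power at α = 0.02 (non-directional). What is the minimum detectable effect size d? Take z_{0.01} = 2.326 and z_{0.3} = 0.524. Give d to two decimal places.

d_min ≈ 0.74

For two independent groups of n = 30 each: d_min = (z_{α/2} + z_β)·√(2/n).
z-sum = 2.326 + 0.524 = 2.850.
d_min = 2.850 × √(2/30) = 2.850 × 0.2582 = 0.736.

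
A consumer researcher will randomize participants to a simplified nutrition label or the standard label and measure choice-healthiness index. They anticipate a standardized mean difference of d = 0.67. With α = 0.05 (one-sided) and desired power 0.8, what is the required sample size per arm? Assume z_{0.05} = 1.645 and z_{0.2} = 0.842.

n = 28 per group

For two independent groups with equal n: n = 2·((z_{α} + z_β) / d)².
z_{α} + z_β = 1.645 + 0.842 = 2.487.
n = 2 × (2.487 / 0.67)² = 2 × 3.712² = 2 × 13.78 = 27.6.
Round up to the next whole participant.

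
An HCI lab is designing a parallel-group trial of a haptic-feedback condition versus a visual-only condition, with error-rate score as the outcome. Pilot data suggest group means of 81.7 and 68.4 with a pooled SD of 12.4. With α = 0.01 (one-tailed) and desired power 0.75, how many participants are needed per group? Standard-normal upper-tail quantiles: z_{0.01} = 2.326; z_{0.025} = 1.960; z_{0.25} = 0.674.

Cohen's d = |M₁ − M₂| / SD_pooled = |81.7 − 68.4| / 12.4 = 13.3 / 12.4 = 1.073.
For two independent groups with equal n: n = 2·((z_{α} + z_β) / d)².
z_{α} + z_β = 2.326 + 0.674 = 3.000.
n = 2 × (3.000 / 1.073)² = 2 × 2.796² = 2 × 7.82 = 15.6.
Round up to the next whole participant.

n = 16 per group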